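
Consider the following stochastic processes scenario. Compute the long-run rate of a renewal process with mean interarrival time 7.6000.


Long-run renewal rate = 1/E(X)
= 1/7.6000
= 0.1316

0.1316


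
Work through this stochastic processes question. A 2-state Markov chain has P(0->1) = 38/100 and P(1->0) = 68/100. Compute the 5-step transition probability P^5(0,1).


Computing P^5 by matrix multiplication.
P = [[0.6200, 0.3800], [0.6800, 0.3200]]
After raising P to the power 5:
P^5(0,1) = 0.3585

0.3585


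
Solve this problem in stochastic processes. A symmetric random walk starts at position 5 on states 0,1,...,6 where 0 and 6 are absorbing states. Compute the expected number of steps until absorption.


For symmetric RW on 0,...,N with absorbing barriers, E(i) = i*(N-i)
E(5) = 5 * 1 = 5

5


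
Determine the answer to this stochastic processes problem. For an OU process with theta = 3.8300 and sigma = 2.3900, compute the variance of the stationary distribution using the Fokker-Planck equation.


Stationary variance = sigma^2 / (2*theta)
= 2.3900^2 / (2*3.8300)
= 5.7121 / 7.6600
= 0.7457

0.7457


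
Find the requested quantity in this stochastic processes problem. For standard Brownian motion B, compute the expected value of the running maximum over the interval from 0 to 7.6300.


E(max B(s)) = sqrt(2t/pi)
= sqrt(2*7.6300/pi)
= sqrt(4.8574)
= 2.2040

2.2040


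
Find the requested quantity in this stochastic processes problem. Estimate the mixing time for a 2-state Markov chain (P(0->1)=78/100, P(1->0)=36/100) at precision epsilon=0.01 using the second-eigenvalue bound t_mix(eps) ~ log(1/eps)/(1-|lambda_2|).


lambda_2 = |1 - p01 - p10| = |1 - 0.7800 - 0.3600| = 0.1400
t_mix ~ log(1/eps)/(1 - |lambda_2|)
= log(100)/(1 - 0.1400) = 4.6052/0.8600
= 5.3548

5.3548


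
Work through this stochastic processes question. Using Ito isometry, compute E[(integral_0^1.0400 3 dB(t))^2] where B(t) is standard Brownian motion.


By Ito isometry: E[(int f dB)^2] = int f^2 dt
= 3^2 * 1.0400
= 9 * 1.0400 = 9.3600

9.3600


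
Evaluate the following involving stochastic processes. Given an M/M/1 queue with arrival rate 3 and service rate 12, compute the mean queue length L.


rho = 3/12 = 0.2500
L = rho/(1-rho)
= 0.2500/0.7500
= 0.3333

0.3333


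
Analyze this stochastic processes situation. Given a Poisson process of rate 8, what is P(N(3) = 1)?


P(N(t)=k) = (lambda*t)^k * exp(-lambda*t) / k!
lambda*t = 24
= 24^1 * exp(-24) / 1!
= 24 * 3.7751e-11 / 1
= 9.0603e-10

9.0603e-10


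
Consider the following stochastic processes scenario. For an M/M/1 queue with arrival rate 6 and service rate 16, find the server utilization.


rho = lambda/mu
= 6/16
= 0.3750

0.3750


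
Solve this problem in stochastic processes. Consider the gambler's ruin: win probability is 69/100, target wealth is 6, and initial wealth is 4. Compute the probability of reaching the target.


Gambler's ruin formula:
r = q/p = 0.3100/0.6900 = 0.4493
P(win) = (1 - r^i)/(1 - r^N)
= (1 - 0.4493^4)/(1 - 0.4493^6)
= 0.9672

0.9672


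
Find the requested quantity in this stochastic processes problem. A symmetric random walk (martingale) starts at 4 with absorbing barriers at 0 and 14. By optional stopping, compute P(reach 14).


By optional stopping theorem: E(M at tau) = M(0) = 4
P(hit 14)*14 + P(hit 0)*0 = 4
P(hit 14) = (4 - 0)/(14 - 0) = 2/7 = 0.2857

0.2857


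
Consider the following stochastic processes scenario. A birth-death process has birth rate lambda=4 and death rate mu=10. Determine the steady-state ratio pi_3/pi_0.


For birth-death process, pi_n/pi_0 = (lambda/mu)^n
= (4/10)^3
= 0.0640

0.0640


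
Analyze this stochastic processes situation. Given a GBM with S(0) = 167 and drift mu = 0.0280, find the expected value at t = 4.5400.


E[S(t)] = S(0) * exp(mu * t)
= 167 * exp(0.0280 * 4.5400)
= 167 * 1.1356
= 189.6374

189.6374


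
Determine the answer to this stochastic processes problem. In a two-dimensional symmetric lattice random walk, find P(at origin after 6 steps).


P = C(6,3)^2 / 4^6
= 20^2 / 4096
= 400 / 4096
= 0.0977

0.0977


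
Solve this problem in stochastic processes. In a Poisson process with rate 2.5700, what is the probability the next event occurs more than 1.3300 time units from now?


P(X > t) = exp(-lambda * t)
= exp(-2.5700 * 1.3300)
= exp(-3.4181) = 0.0328

0.0328


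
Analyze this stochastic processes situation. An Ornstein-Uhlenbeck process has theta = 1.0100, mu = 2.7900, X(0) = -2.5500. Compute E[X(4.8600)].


E[X(t)] = mu + (X(0) - mu)*exp(-theta*t)
= 2.7900 + (-2.5500 - 2.7900)*exp(-1.0100*4.8600)
= 2.7900 + -5.3400 * 0.0074
= 2.7506

2.7506


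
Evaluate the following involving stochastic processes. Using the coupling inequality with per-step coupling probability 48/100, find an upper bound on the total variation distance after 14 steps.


TV distance bound <= (1-delta)^n
= (1 - 0.4800)^14
= 0.5200^14
= 1.0569e-04

1.0569e-04


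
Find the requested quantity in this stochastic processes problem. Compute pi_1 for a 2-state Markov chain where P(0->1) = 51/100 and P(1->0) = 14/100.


Stationary distribution: pi_0 = p10/(p01+p10), pi_1 = p01/(p01+p10)
p01 = 0.5100, p10 = 0.1400
pi_1 = 0.7846

0.7846


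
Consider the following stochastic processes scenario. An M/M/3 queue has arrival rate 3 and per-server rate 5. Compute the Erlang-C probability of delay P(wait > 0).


a = lambda/mu = 0.6000
rho = a/c = 0.2000
Erlang-C formula applied:
C(c,a) = 0.0247

0.0247


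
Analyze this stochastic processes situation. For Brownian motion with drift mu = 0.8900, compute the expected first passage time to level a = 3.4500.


Expected first passage time = a/mu
= 3.4500/0.8900
= 3.8764

3.8764


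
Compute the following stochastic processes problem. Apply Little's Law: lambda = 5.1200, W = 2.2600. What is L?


Little's Law: L = lambda * W
= 5.1200 * 2.2600
= 11.5712

11.5712


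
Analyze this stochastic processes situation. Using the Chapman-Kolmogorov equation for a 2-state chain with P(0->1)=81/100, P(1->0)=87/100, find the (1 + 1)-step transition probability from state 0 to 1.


P^2 = P^1 * P^1
Computing via matrix multiplication of the transition matrix.
Entry (0,1) of P^2 = 0.2592

0.2592


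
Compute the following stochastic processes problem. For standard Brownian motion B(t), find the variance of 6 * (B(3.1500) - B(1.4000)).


Var(alpha*(B(t)-B(s))) = alpha^2 * (t-s)
= 6^2 * (3.1500 - 1.4000)
= 36 * 1.7500
= 63.0000

63.0000


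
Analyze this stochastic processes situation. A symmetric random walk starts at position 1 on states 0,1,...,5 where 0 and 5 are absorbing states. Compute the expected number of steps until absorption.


For symmetric RW on 0,...,N with absorbing barriers, E(i) = i*(N-i)
E(1) = 1 * 4 = 4

4


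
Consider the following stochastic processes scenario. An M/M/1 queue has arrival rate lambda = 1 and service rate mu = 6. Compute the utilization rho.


rho = lambda/mu
= 1/6
= 0.1667

0.1667


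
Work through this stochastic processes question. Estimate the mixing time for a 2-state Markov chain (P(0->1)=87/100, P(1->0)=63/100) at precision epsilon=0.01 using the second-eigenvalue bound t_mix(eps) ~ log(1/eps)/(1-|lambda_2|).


lambda_2 = |1 - p01 - p10| = |1 - 0.8700 - 0.6300| = 0.5000
t_mix ~ log(1/eps)/(1 - |lambda_2|)
= log(100)/(1 - 0.5000) = 4.6052/0.5000
= 9.2103

9.2103


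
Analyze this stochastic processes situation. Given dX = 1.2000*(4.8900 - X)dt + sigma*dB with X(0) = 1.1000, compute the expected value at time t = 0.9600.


E[X(t)] = mu + (X(0) - mu)*exp(-theta*t)
= 4.8900 + (1.1000 - 4.8900)*exp(-1.2000*0.9600)
= 4.8900 + -3.7900 * 0.3160
= 3.6923

3.6923


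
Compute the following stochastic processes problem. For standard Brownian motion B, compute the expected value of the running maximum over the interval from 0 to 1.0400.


E(max B(s)) = sqrt(2t/pi)
= sqrt(2*1.0400/pi)
= sqrt(0.6621)
= 0.8137

0.8137


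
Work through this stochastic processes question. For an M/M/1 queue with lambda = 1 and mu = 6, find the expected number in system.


rho = 1/6 = 0.1667
L = rho/(1-rho)
= 0.1667/0.8333
= 0.2000

0.2000


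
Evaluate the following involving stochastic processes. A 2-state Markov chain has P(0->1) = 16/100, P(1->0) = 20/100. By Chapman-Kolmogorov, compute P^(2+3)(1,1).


P^5 = P^2 * P^3
Computing via matrix multiplication of the transition matrix.
Entry (1,1) of P^5 = 0.5041

0.5041


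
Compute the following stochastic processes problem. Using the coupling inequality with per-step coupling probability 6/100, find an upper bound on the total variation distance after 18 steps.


TV distance bound <= (1-delta)^n
= (1 - 0.0600)^18
= 0.9400^18
= 0.3283

0.3283


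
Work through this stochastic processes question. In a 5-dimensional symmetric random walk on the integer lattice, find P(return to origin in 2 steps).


P(return in 2 steps) = P(reverse first step) = 1/(2d)
= 1/10
= 0.1000

0.1000


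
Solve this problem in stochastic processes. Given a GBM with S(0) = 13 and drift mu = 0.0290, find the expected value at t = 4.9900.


E[S(t)] = S(0) * exp(mu * t)
= 13 * exp(0.0290 * 4.9900)
= 13 * 1.1557
= 15.0242

15.0242


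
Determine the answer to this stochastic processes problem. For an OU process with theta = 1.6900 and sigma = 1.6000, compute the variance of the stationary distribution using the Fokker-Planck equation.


Stationary variance = sigma^2 / (2*theta)
= 1.6000^2 / (2*1.6900)
= 2.5600 / 3.3800
= 0.7574

0.7574


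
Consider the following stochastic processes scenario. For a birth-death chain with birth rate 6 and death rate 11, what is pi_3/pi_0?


For birth-death process, pi_n/pi_0 = (lambda/mu)^n
= (6/11)^3
= 0.1623

0.1623


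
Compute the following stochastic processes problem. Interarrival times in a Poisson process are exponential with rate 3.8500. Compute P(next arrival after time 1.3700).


P(X > t) = exp(-lambda * t)
= exp(-3.8500 * 1.3700)
= exp(-5.2745) = 0.0051

0.0051


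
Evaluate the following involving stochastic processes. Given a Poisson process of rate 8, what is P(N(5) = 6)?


P(N(t)=k) = (lambda*t)^k * exp(-lambda*t) / k!
lambda*t = 40
= 40^6 * exp(-40) / 6!
= 4096000000 * 4.2484e-18 / 720
= 2.4168e-11

2.4168e-11


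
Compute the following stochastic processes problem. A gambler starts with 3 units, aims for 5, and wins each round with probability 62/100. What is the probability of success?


Gambler's ruin formula:
r = q/p = 0.3800/0.6200 = 0.6129
P(win) = (1 - r^i)/(1 - r^N)
= (1 - 0.6129^3)/(1 - 0.6129^5)
= 0.8426

0.8426


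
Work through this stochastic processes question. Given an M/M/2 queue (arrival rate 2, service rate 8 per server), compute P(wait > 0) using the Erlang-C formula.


a = lambda/mu = 0.2500
rho = a/c = 0.1250
Erlang-C formula applied:
C(c,a) = 0.0278

0.0278


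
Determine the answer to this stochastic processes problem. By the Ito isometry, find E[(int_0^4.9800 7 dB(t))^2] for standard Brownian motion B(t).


By Ito isometry: E[(int f dB)^2] = int f^2 dt
= 7^2 * 4.9800
= 49 * 4.9800 = 244.0200

244.0200


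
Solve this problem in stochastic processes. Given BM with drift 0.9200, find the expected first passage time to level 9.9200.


Expected first passage time = a/mu
= 9.9200/0.9200
= 10.7826

10.7826


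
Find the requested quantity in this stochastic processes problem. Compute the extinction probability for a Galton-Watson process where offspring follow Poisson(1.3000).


Since mu = 1.3000 > 1, extinction prob q < 1.
Solve s = exp(mu*(s-1)) iteratively.
q = 0.5770

0.5770


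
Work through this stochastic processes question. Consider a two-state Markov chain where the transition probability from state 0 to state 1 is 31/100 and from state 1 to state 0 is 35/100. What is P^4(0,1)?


Computing P^4 by matrix multiplication.
P = [[0.6900, 0.3100], [0.3500, 0.6500]]
After raising P to the power 4:
P^4(0,1) = 0.4634

0.4634


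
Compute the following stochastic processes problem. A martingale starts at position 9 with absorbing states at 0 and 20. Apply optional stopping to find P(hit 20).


By optional stopping theorem: E(M at tau) = M(0) = 9
P(hit 20)*20 + P(hit 0)*0 = 9
P(hit 20) = (9 - 0)/(20 - 0) = 9/20 = 0.4500

0.4500


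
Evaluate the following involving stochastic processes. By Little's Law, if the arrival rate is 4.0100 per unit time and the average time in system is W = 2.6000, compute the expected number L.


Little's Law: L = lambda * W
= 4.0100 * 2.6000
= 10.4260

10.4260


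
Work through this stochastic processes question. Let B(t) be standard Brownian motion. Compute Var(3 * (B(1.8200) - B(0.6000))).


Var(alpha*(B(t)-B(s))) = alpha^2 * (t-s)
= 3^2 * (1.8200 - 0.6000)
= 9 * 1.2200
= 10.9800

10.9800


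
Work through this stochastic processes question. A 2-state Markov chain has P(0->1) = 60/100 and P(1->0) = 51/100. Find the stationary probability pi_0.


Stationary distribution: pi_0 = p10/(p01+p10), pi_1 = p01/(p01+p10)
p01 = 0.6000, p10 = 0.5100
pi_0 = 0.4595

0.4595


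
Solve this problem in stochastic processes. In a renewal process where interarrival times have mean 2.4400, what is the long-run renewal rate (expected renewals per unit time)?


Long-run renewal rate = 1/E(X)
= 1/2.4400
= 0.4098

0.4098


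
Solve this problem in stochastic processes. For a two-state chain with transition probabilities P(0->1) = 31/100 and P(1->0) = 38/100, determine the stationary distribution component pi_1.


Stationary distribution: pi_0 = p10/(p01+p10), pi_1 = p01/(p01+p10)
p01 = 0.3100, p10 = 0.3800
pi_1 = 0.4493

0.4493


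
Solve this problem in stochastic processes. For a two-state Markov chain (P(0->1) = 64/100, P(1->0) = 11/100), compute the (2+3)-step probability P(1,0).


P^5 = P^2 * P^3
Computing via matrix multiplication of the transition matrix.
Entry (1,0) of P^5 = 0.1465

0.1465


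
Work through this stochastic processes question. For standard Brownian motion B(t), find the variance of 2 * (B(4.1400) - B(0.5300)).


Var(alpha*(B(t)-B(s))) = alpha^2 * (t-s)
= 2^2 * (4.1400 - 0.5300)
= 4 * 3.6100
= 14.4400

14.4400


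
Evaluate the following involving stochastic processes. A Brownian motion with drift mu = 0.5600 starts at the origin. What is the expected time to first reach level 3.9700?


Expected first passage time = a/mu
= 3.9700/0.5600
= 7.0893

7.0893


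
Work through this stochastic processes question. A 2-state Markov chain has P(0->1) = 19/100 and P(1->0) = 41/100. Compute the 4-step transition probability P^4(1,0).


Computing P^4 by matrix multiplication.
P = [[0.8100, 0.1900], [0.4100, 0.5900]]
After raising P to the power 4:
P^4(1,0) = 0.6658

0.6658


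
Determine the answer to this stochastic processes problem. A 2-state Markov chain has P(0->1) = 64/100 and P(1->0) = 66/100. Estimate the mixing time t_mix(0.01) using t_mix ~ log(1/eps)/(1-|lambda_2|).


lambda_2 = |1 - p01 - p10| = |1 - 0.6400 - 0.6600| = 0.3000
t_mix ~ log(1/eps)/(1 - |lambda_2|)
= log(100)/(1 - 0.3000) = 4.6052/0.7000
= 6.5788

6.5788


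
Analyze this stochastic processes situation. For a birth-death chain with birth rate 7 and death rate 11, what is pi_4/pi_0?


For birth-death process, pi_n/pi_0 = (lambda/mu)^n
= (7/11)^4
= 0.1640

0.1640


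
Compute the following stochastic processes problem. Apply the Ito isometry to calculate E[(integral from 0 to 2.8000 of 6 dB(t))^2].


By Ito isometry: E[(int f dB)^2] = int f^2 dt
= 6^2 * 2.8000
= 36 * 2.8000 = 100.8000

100.8000


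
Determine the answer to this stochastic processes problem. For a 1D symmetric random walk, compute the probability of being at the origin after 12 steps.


P(S(12) = 0) = C(12,6) / 4^6
= 924 / 4096
= 0.2256

0.2256


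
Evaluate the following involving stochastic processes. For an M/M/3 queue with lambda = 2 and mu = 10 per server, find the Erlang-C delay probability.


a = lambda/mu = 0.2000
rho = a/c = 0.0667
Erlang-C formula applied:
C(c,a) = 0.0012

0.0012


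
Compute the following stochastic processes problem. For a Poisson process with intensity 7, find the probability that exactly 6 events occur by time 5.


P(N(t)=k) = (lambda*t)^k * exp(-lambda*t) / k!
lambda*t = 35
= 35^6 * exp(-35) / 6!
= 1838265625 * 6.3051e-16 / 720
= 1.6098e-09

1.6098e-09


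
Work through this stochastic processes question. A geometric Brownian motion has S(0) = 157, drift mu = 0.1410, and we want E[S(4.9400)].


E[S(t)] = S(0) * exp(mu * t)
= 157 * exp(0.1410 * 4.9400)
= 157 * 2.0068
= 315.0672

315.0672


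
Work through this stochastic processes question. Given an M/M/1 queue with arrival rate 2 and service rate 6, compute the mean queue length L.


rho = 2/6 = 0.3333
L = rho/(1-rho)
= 0.3333/0.6667
= 0.5000

0.5000


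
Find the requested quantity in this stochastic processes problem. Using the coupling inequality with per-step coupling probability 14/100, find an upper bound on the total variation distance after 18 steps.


TV distance bound <= (1-delta)^n
= (1 - 0.1400)^18
= 0.8600^18
= 0.0662

0.0662


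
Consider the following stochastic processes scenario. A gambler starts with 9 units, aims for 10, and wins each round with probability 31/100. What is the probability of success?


Gambler's ruin formula:
r = q/p = 0.6900/0.3100 = 2.2258
P(win) = (1 - r^i)/(1 - r^N)
= (1 - 2.2258^9)/(1 - 2.2258^10)
= 0.4491

0.4491


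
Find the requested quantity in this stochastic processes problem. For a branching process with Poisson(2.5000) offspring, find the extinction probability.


Since mu = 2.5000 > 1, extinction prob q < 1.
Solve s = exp(mu*(s-1)) iteratively.
q = 0.1074

0.1074


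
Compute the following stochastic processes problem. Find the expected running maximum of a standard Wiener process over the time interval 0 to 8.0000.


E(max B(s)) = sqrt(2t/pi)
= sqrt(2*8.0000/pi)
= sqrt(5.0930)
= 2.2568

2.2568


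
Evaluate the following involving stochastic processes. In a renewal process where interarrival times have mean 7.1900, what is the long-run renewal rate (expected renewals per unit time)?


Long-run renewal rate = 1/E(X)
= 1/7.1900
= 0.1391

0.1391


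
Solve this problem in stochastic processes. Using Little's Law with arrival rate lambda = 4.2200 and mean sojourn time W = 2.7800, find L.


Little's Law: L = lambda * W
= 4.2200 * 2.7800
= 11.7316

11.7316


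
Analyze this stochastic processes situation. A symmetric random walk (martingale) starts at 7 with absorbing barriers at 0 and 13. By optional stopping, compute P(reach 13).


By optional stopping theorem: E(M at tau) = M(0) = 7
P(hit 13)*13 + P(hit 0)*0 = 7
P(hit 13) = (7 - 0)/(13 - 0) = 7/13 = 0.5385

0.5385


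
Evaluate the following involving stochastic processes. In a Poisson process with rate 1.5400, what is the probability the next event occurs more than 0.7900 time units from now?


P(X > t) = exp(-lambda * t)
= exp(-1.5400 * 0.7900)
= exp(-1.2166) = 0.2962

0.2962


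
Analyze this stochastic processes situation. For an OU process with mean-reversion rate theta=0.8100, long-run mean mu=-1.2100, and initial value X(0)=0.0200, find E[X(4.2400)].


E[X(t)] = mu + (X(0) - mu)*exp(-theta*t)
= -1.2100 + (0.0200 - -1.2100)*exp(-0.8100*4.2400)
= -1.2100 + 1.2300 * 0.0322
= -1.1703

-1.1703


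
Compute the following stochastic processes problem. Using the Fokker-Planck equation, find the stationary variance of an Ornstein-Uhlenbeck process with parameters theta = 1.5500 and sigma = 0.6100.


Stationary variance = sigma^2 / (2*theta)
= 0.6100^2 / (2*1.5500)
= 0.3721 / 3.1000
= 0.1200

0.1200


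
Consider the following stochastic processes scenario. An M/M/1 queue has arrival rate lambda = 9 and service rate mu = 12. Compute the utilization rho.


rho = lambda/mu
= 9/12
= 0.7500

0.7500


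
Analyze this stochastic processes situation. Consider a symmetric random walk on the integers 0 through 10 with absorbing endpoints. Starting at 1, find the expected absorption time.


For symmetric RW on 0,...,N with absorbing barriers, E(i) = i*(N-i)
E(1) = 1 * 9 = 9

9


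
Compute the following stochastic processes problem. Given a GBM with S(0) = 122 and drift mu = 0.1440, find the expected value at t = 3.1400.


E[S(t)] = S(0) * exp(mu * t)
= 122 * exp(0.1440 * 3.1400)
= 122 * 1.5717
= 191.7478

191.7478


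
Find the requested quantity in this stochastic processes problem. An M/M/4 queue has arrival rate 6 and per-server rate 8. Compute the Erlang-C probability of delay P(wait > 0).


a = lambda/mu = 0.7500
rho = a/c = 0.1875
Erlang-C formula applied:
C(c,a) = 0.0077

0.0077


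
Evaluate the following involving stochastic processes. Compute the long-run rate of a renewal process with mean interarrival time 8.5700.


Long-run renewal rate = 1/E(X)
= 1/8.5700
= 0.1167

0.1167


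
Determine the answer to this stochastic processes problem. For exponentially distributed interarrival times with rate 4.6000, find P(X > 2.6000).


P(X > t) = exp(-lambda * t)
= exp(-4.6000 * 2.6000)
= exp(-11.9600) = 6.3950e-06

6.3950e-06


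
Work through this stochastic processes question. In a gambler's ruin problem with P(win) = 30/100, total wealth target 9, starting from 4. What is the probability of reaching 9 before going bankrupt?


Gambler's ruin formula:
r = q/p = 0.7000/0.3000 = 2.3333
P(win) = (1 - r^i)/(1 - r^N)
= (1 - 2.3333^4)/(1 - 2.3333^9)
= 0.0140

0.0140


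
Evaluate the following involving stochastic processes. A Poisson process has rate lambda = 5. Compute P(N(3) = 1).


P(N(t)=k) = (lambda*t)^k * exp(-lambda*t) / k!
lambda*t = 15
= 15^1 * exp(-15) / 1!
= 15 * 3.0590e-07 / 1
= 4.5885e-06

4.5885e-06


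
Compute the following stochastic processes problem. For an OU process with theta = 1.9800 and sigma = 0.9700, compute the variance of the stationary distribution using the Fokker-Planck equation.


Stationary variance = sigma^2 / (2*theta)
= 0.9700^2 / (2*1.9800)
= 0.9409 / 3.9600
= 0.2376

0.2376


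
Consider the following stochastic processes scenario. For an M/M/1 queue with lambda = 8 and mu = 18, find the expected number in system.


rho = 8/18 = 0.4444
L = rho/(1-rho)
= 0.4444/0.5556
= 0.8000

0.8000


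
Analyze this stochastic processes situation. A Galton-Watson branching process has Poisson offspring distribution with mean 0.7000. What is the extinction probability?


Since mu = 0.7000 <= 1, extinction probability = 1.

1.0000


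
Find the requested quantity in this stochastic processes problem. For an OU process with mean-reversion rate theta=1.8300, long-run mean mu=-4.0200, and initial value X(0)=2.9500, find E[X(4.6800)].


E[X(t)] = mu + (X(0) - mu)*exp(-theta*t)
= -4.0200 + (2.9500 - -4.0200)*exp(-1.8300*4.6800)
= -4.0200 + 6.9700 * 1.9078e-04
= -4.0187

-4.0187


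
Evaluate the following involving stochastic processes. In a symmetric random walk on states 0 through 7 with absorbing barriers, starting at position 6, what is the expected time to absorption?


For symmetric RW on 0,...,N with absorbing barriers, E(i) = i*(N-i)
E(6) = 6 * 1 = 6

6


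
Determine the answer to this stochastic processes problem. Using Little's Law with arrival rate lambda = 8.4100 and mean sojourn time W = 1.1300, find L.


Little's Law: L = lambda * W
= 8.4100 * 1.1300
= 9.5033

9.5033


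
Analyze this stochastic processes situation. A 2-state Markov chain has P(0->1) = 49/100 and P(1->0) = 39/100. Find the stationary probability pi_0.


Stationary distribution: pi_0 = p10/(p01+p10), pi_1 = p01/(p01+p10)
p01 = 0.4900, p10 = 0.3900
pi_0 = 0.4432

0.4432


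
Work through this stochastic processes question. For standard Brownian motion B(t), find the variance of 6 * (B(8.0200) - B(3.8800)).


Var(alpha*(B(t)-B(s))) = alpha^2 * (t-s)
= 6^2 * (8.0200 - 3.8800)
= 36 * 4.1400
= 149.0400

149.0400


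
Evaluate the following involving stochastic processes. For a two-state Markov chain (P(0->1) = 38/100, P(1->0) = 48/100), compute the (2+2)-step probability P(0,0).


P^4 = P^2 * P^2
Computing via matrix multiplication of the transition matrix.
Entry (0,0) of P^4 = 0.5583

0.5583


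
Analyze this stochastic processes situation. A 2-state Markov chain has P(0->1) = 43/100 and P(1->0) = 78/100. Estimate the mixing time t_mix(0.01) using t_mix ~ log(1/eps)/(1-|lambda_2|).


lambda_2 = |1 - p01 - p10| = |1 - 0.4300 - 0.7800| = 0.2100
t_mix ~ log(1/eps)/(1 - |lambda_2|)
= log(100)/(1 - 0.2100) = 4.6052/0.7900
= 5.8293

5.8293


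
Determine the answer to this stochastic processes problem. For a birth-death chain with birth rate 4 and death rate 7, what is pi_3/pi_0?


For birth-death process, pi_n/pi_0 = (lambda/mu)^n
= (4/7)^3
= 0.1866

0.1866


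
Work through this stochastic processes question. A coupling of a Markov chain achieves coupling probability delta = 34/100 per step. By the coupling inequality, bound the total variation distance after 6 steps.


TV distance bound <= (1-delta)^n
= (1 - 0.3400)^6
= 0.6600^6
= 0.0827

0.0827


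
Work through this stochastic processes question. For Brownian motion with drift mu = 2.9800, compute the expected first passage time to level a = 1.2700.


Expected first passage time = a/mu
= 1.2700/2.9800
= 0.4262

0.4262


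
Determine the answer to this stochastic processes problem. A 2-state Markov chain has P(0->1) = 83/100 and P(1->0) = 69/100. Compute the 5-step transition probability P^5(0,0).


Computing P^5 by matrix multiplication.
P = [[0.1700, 0.8300], [0.6900, 0.3100]]
After raising P to the power 5:
P^5(0,0) = 0.4332

0.4332


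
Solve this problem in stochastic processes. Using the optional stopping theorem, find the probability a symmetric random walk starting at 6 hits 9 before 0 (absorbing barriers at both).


By optional stopping theorem: E(M at tau) = M(0) = 6
P(hit 9)*9 + P(hit 0)*0 = 6
P(hit 9) = (6 - 0)/(9 - 0) = 2/3 = 0.6667

0.6667


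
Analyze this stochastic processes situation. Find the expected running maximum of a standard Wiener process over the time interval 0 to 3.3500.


E(max B(s)) = sqrt(2t/pi)
= sqrt(2*3.3500/pi)
= sqrt(2.1327)
= 1.4604

1.4604


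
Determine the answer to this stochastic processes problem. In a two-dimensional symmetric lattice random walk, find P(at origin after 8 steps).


P = C(8,4)^2 / 4^8
= 70^2 / 65536
= 4900 / 65536
= 0.0748

0.0748


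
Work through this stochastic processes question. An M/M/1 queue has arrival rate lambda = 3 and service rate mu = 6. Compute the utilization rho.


rho = lambda/mu
= 3/6
= 0.5000

0.5000


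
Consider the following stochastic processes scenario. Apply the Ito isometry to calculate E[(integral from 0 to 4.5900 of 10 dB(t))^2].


By Ito isometry: E[(int f dB)^2] = int f^2 dt
= 10^2 * 4.5900
= 100 * 4.5900 = 459.0000

459.0000


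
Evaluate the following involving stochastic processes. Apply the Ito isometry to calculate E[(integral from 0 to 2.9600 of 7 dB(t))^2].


By Ito isometry: E[(int f dB)^2] = int f^2 dt
= 7^2 * 2.9600
= 49 * 2.9600 = 145.0400

145.0400


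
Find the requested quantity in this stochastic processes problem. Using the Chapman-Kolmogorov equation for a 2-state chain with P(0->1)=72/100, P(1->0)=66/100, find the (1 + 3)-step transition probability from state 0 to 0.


P^4 = P^1 * P^3
Computing via matrix multiplication of the transition matrix.
Entry (0,0) of P^4 = 0.4891

0.4891


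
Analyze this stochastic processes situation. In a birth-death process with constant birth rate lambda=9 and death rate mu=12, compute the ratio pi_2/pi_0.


For birth-death process, pi_n/pi_0 = (lambda/mu)^n
= (9/12)^2
= 0.5625

0.5625


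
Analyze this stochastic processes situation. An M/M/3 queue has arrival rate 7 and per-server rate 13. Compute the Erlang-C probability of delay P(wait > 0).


a = lambda/mu = 0.5385
rho = a/c = 0.1795
Erlang-C formula applied:
C(c,a) = 0.0185

0.0185


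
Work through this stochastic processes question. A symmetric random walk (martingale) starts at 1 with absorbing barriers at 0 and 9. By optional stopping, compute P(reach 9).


By optional stopping theorem: E(M at tau) = M(0) = 1
P(hit 9)*9 + P(hit 0)*0 = 1
P(hit 9) = (1 - 0)/(9 - 0) = 1/9 = 0.1111

0.1111


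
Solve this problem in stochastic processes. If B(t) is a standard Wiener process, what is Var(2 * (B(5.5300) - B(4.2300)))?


Var(alpha*(B(t)-B(s))) = alpha^2 * (t-s)
= 2^2 * (5.5300 - 4.2300)
= 4 * 1.3000
= 5.2000

5.2000


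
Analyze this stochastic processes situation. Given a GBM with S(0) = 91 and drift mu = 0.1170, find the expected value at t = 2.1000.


E[S(t)] = S(0) * exp(mu * t)
= 91 * exp(0.1170 * 2.1000)
= 91 * 1.2785
= 116.3450

116.3450


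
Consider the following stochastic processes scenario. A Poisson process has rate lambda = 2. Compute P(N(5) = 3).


P(N(t)=k) = (lambda*t)^k * exp(-lambda*t) / k!
lambda*t = 10
= 10^3 * exp(-10) / 3!
= 1000 * 4.5400e-05 / 6
= 0.0076

0.0076


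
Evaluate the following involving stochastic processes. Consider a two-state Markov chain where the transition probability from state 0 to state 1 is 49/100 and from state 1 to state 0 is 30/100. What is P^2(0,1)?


Computing P^2 by matrix multiplication.
P = [[0.5100, 0.4900], [0.3000, 0.7000]]
After raising P to the power 2:
P^2(0,1) = 0.5929

0.5929


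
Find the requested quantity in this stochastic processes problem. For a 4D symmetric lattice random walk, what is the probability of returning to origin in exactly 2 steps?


P(return in 2 steps) = P(reverse first step) = 1/(2d)
= 1/8
= 0.1250

0.1250


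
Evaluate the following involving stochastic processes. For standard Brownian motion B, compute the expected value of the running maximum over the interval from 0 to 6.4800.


E(max B(s)) = sqrt(2t/pi)
= sqrt(2*6.4800/pi)
= sqrt(4.1253)
= 2.0311

2.0311


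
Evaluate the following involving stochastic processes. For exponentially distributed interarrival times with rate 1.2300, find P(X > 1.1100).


P(X > t) = exp(-lambda * t)
= exp(-1.2300 * 1.1100)
= exp(-1.3653) = 0.2553

0.2553


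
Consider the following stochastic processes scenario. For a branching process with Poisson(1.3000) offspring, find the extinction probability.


Since mu = 1.3000 > 1, extinction prob q < 1.
Solve s = exp(mu*(s-1)) iteratively.
q = 0.5770

0.5770


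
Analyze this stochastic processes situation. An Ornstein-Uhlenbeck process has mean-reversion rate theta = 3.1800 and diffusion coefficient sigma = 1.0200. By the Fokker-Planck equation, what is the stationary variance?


Stationary variance = sigma^2 / (2*theta)
= 1.0200^2 / (2*3.1800)
= 1.0404 / 6.3600
= 0.1636

0.1636


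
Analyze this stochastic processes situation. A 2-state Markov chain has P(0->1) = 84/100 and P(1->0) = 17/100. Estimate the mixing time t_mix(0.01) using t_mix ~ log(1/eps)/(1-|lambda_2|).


lambda_2 = |1 - p01 - p10| = |1 - 0.8400 - 0.1700| = 0.0100
t_mix ~ log(1/eps)/(1 - |lambda_2|)
= log(100)/(1 - 0.0100) = 4.6052/0.9900
= 4.6517

4.6517


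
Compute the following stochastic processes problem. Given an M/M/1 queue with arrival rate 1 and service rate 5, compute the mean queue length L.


rho = 1/5 = 0.2000
L = rho/(1-rho)
= 0.2000/0.8000
= 0.2500

0.2500


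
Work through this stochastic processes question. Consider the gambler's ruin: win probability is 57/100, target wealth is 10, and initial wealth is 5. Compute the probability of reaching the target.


Gambler's ruin formula:
r = q/p = 0.4300/0.5700 = 0.7544
P(win) = (1 - r^i)/(1 - r^N)
= (1 - 0.7544^5)/(1 - 0.7544^10)
= 0.8036

0.8036


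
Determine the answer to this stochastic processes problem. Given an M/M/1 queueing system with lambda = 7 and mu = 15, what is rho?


rho = lambda/mu
= 7/15
= 0.4667

0.4667


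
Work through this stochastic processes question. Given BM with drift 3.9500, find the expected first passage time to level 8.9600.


Expected first passage time = a/mu
= 8.9600/3.9500
= 2.2684

2.2684


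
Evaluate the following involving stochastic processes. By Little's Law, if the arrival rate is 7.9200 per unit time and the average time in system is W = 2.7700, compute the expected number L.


Little's Law: L = lambda * W
= 7.9200 * 2.7700
= 21.9384

21.9384


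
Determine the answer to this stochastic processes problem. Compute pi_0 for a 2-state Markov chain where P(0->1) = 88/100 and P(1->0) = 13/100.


Stationary distribution: pi_0 = p10/(p01+p10), pi_1 = p01/(p01+p10)
p01 = 0.8800, p10 = 0.1300
pi_0 = 0.1287

0.1287


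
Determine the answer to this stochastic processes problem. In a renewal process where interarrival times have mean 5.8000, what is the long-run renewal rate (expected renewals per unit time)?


Long-run renewal rate = 1/E(X)
= 1/5.8000
= 0.1724

0.1724


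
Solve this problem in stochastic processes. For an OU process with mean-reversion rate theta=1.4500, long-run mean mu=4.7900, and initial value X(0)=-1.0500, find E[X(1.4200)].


E[X(t)] = mu + (X(0) - mu)*exp(-theta*t)
= 4.7900 + (-1.0500 - 4.7900)*exp(-1.4500*1.4200)
= 4.7900 + -5.8400 * 0.1276
= 4.0449

4.0449


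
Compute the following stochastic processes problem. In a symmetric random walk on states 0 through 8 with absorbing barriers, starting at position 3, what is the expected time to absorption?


For symmetric RW on 0,...,N with absorbing barriers, E(i) = i*(N-i)
E(3) = 3 * 5 = 15

15


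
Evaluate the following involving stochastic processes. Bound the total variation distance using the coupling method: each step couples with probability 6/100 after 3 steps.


TV distance bound <= (1-delta)^n
= (1 - 0.0600)^3
= 0.9400^3
= 0.8306

0.8306


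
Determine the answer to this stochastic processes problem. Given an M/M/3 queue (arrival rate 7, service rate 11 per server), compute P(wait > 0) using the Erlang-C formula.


a = lambda/mu = 0.6364
rho = a/c = 0.2121
Erlang-C formula applied:
C(c,a) = 0.0288

0.0288


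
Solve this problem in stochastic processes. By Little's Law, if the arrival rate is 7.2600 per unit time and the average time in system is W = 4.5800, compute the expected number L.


Little's Law: L = lambda * W
= 7.2600 * 4.5800
= 33.2508

33.2508


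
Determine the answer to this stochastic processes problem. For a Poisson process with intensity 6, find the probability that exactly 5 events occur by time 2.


P(N(t)=k) = (lambda*t)^k * exp(-lambda*t) / k!
lambda*t = 12
= 12^5 * exp(-12) / 5!
= 248832 * 6.1442e-06 / 120
= 0.0127

0.0127


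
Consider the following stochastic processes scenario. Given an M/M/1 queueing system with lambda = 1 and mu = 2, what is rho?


rho = lambda/mu
= 1/2
= 0.5000

0.5000


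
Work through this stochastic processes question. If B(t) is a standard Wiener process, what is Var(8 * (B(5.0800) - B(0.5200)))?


Var(alpha*(B(t)-B(s))) = alpha^2 * (t-s)
= 8^2 * (5.0800 - 0.5200)
= 64 * 4.5600
= 291.8400

291.8400


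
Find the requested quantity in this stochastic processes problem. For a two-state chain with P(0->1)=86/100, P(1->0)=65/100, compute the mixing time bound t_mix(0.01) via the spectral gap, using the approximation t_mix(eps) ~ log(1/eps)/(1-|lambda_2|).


lambda_2 = |1 - p01 - p10| = |1 - 0.8600 - 0.6500| = 0.5100
t_mix ~ log(1/eps)/(1 - |lambda_2|)
= log(100)/(1 - 0.5100) = 4.6052/0.4900
= 9.3983

9.3983


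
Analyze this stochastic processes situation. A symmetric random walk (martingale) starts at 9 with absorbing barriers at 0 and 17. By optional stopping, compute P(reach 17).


By optional stopping theorem: E(M at tau) = M(0) = 9
P(hit 17)*17 + P(hit 0)*0 = 9
P(hit 17) = (9 - 0)/(17 - 0) = 9/17 = 0.5294

0.5294


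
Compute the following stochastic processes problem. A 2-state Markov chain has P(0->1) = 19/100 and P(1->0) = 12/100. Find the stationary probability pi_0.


Stationary distribution: pi_0 = p10/(p01+p10), pi_1 = p01/(p01+p10)
p01 = 0.1900, p10 = 0.1200
pi_0 = 0.3871

0.3871


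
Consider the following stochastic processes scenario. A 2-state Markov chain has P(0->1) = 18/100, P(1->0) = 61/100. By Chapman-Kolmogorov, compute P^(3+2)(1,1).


P^5 = P^3 * P^2
Computing via matrix multiplication of the transition matrix.
Entry (1,1) of P^5 = 0.2282

0.2282


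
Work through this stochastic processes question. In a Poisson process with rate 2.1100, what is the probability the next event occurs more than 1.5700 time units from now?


P(X > t) = exp(-lambda * t)
= exp(-2.1100 * 1.5700)
= exp(-3.3127) = 0.0364

0.0364


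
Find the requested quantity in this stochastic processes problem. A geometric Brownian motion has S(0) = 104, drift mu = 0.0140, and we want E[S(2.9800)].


E[S(t)] = S(0) * exp(mu * t)
= 104 * exp(0.0140 * 2.9800)
= 104 * 1.0426
= 108.4307

108.4307


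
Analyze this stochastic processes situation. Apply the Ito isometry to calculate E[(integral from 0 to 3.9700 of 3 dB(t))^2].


By Ito isometry: E[(int f dB)^2] = int f^2 dt
= 3^2 * 3.9700
= 9 * 3.9700 = 35.7300

35.7300


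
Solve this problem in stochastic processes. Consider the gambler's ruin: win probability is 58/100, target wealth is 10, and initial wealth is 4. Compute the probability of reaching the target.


Gambler's ruin formula:
r = q/p = 0.4200/0.5800 = 0.7241
P(win) = (1 - r^i)/(1 - r^N)
= (1 - 0.7241^4)/(1 - 0.7241^10)
= 0.7550

0.7550


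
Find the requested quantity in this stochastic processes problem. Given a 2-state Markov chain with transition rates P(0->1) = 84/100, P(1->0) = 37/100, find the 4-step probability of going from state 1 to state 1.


Computing P^4 by matrix multiplication.
P = [[0.1600, 0.8400], [0.3700, 0.6300]]
After raising P to the power 4:
P^4(1,1) = 0.6948

0.6948


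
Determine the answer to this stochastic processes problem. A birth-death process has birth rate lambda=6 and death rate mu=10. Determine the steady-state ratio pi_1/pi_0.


For birth-death process, pi_n/pi_0 = (lambda/mu)^n
= (6/10)^1
= 0.6000

0.6000


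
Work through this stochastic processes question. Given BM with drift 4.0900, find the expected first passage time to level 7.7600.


Expected first passage time = a/mu
= 7.7600/4.0900
= 1.8973

1.8973


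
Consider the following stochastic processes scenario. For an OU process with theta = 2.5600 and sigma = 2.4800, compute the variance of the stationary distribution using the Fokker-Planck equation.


Stationary variance = sigma^2 / (2*theta)
= 2.4800^2 / (2*2.5600)
= 6.1504 / 5.1200
= 1.2012

1.2012


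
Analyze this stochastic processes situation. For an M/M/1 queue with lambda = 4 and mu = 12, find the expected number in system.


rho = 4/12 = 0.3333
L = rho/(1-rho)
= 0.3333/0.6667
= 0.5000

0.5000


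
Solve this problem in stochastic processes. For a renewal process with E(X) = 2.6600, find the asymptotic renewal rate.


Long-run renewal rate = 1/E(X)
= 1/2.6600
= 0.3759

0.3759


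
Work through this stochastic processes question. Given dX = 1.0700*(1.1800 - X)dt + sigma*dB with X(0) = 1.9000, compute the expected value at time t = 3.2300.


E[X(t)] = mu + (X(0) - mu)*exp(-theta*t)
= 1.1800 + (1.9000 - 1.1800)*exp(-1.0700*3.2300)
= 1.1800 + 0.7200 * 0.0316
= 1.2027

1.2027


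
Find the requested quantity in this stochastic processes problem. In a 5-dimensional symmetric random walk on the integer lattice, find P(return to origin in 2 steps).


P(return in 2 steps) = P(reverse first step) = 1/(2d)
= 1/10
= 0.1000

0.1000


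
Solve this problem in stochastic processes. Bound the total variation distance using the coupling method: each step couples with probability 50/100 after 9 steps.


TV distance bound <= (1-delta)^n
= (1 - 0.5000)^9
= 0.5000^9
= 0.0020

0.0020
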